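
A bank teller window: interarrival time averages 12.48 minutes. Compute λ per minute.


λ = 1/(interarrival time) in consistent units.
1 minute = 1 min, so λ = 1/12.48 = 0.08013 per minute

Final: 0.08013 /min


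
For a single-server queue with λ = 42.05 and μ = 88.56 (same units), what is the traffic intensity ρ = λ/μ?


ρ = λ/μ = 42.05/88.56 = 0.4748

Final: 0.4748


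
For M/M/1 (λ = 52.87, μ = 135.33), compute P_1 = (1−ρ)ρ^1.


ρ = 52.87/135.33 = 0.3907
P_n = (1−ρ)·ρ^n = (1 − 0.3907)·0.3907^1 = 0.6093·0.390675 = 0.238048

Final: 0.238048


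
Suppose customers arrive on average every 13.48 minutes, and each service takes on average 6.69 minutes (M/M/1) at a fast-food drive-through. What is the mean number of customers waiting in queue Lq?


λ = 60/13.48 = 4.4510 /hr
μ = 60/6.69 = 8.9686 /hr
ρ = λ/μ = 4.4510/8.9686 = 0.4963
Lq = ρ²/(1−ρ) = 0.2463/0.5037 = 0.4890

Final: 0.4890


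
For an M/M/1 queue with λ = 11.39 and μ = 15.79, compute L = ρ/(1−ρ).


ρ = λ/μ = 11.39/15.79 = 0.7213
L = ρ/(1−ρ) = 0.7213/(1 − 0.7213) = 0.7213/0.2787 = 2.5886

Final: 2.5886


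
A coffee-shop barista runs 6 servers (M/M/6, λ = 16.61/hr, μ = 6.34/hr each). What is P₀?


a = λ/μ = 16.61/6.34 = 2.6199; ρ = a/c = 0.4366
Σ_{k=0}^{5} a^k/k! (terms k=0..5) = 1.00000 + 2.61987 + 3.43187 + 2.99702 + 1.96295 + 1.02854 = 13.04026
Tail: a^6/(6!(1−ρ)) = 323.35699/(720·0.5634) = 0.79720
P₀ = 1/(13.04026 + 0.79720) = 1/13.83746 = 0.072268

Final: 0.072268


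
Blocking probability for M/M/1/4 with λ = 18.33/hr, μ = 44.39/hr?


ρ = λ/μ = 18.33/44.39 = 0.4129
P_K = (1−ρ)ρ^K/(1−ρ^(K+1)) = (0.5871·0.029074)/(1 − 0.012006)
= 0.017069/0.987994 = 0.017276

Final: 0.017276


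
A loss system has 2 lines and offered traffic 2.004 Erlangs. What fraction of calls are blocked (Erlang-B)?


B(c,a) = (a^c/c!) / Σ_{k=0}^{c} a^k/k!
a^2/2! = 2.008008
Σ terms (k=0..2): 1.00000 + 2.00400 + 2.00801 = 5.012008
B = 2.008008/5.012008 = 0.400639

Final: 0.400639


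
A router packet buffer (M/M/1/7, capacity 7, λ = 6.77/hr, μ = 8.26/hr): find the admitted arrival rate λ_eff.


ρ = 0.8196; P_K = (1−ρ)ρ^7/(1−ρ^8) = 0.056281
λ_eff = λ(1 − P_K) = 6.77·(1 − 0.056281) = 6.77·0.943719 = 6.3890 /hr

Final: 6.3890 /hr


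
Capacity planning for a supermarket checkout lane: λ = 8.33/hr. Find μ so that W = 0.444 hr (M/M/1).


W = 1/(μ−λ) ⇒ μ − λ = 1/W = 1/0.444 = 2.2523
μ = λ + 1/W = 8.33 + 2.2523 = 10.5823 per hr

Final: 10.5823 /hr


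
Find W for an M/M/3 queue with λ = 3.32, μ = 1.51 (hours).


a = 2.1987; ρ = 0.7329; P₀ = 0.081648
Lq = P₀·a^c·ρ/(c!(1−ρ)²) = 1.48573
Wq = Lq/λ = 1.48573/3.32 = 0.44751 hr
W = Wq + 1/μ = 0.44751 + 0.66225 = 1.10976 hr

Final: 1.10976 hr


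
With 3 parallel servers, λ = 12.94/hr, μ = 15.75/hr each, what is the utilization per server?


ρ = λ/(cμ) = 12.94/(3·15.75) = 12.94/47.25 = 0.2739

Final: 0.2739


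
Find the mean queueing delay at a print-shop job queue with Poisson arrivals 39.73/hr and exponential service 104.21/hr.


ρ = 39.73/104.21 = 0.3812
Wq = ρ/(μ−λ) = 0.3812/(104.21 − 39.73) = 0.3812/64.48 = 0.005913 hr

Final: 0.005913 hr


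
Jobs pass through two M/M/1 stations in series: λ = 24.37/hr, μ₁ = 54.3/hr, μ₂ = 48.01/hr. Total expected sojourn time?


Each node sees arrival rate λ = 24.37/hr (tandem ⇒ throughput preserved).
W₁ = 1/(μ₁−λ) = 1/(54.3−24.37) = 0.03341 hr
W₂ = 1/(μ₂−λ) = 1/(48.01−24.37) = 0.04230 hr
W_total = W₁ + W₂ = 0.03341 + 0.04230 = 0.07571 hr

Final: 0.07571 hr


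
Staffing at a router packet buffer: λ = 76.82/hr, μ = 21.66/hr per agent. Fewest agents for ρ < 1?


Stability requires cμ > λ ⇔ c > λ/μ.
λ/μ = 76.82/21.66 = 3.5466
Minimum integer c = ⌊3.5466⌋ + 1 = 4
Check: 4·21.66 = 86.64 > 76.82, while 3·21.66 = 64.98 ≤ 76.82

Final: 4 servers


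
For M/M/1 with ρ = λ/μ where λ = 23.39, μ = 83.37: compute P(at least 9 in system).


ρ = 23.39/83.37 = 0.2806
P(N ≥ n) = ρ^n = 0.2806^9 = 0.00001077

Final: 0.00001077


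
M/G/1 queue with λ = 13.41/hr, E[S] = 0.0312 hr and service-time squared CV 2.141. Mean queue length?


ρ = λ·E[S] = 13.41·0.0312 = 0.4184
Lq = ρ²(1+C_s²)/(2(1−ρ)) = 0.1751·(1+2.141)/(2·0.5816)
= 0.1751·3.1410/1.1632 = 0.47269

Final: 0.47269


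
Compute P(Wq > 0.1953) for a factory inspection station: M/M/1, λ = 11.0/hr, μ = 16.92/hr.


ρ = 11.0/16.92 = 0.6501
P(Wq > t) = ρ·e^{−(μ−λ)t} = 0.6501·e^{−1.1562}
= 0.6501·0.314687 = 0.204584

Final: 0.204584


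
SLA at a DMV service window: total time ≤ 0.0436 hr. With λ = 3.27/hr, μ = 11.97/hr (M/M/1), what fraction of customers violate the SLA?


W ~ Exponential(μ−λ) for M/M/1.
μ − λ = 11.97 − 3.27 = 8.7000
P(W > t) = e^{−(μ−λ)t} = e^{−0.3793} = 0.684327

Final: 0.684327


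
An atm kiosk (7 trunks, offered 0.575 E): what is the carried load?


B(7,0.575) = 0.000002320 (Erlang-B)
Carried load = a(1 − B) = 0.575·(1 − 0.000002320) = 0.575·0.999998 = 0.5750 E

Final: 0.5750 Erlangs


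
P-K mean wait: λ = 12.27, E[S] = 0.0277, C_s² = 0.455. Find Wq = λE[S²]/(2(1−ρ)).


ρ = λ·E[S] = 12.27·0.0277 = 0.3399
E[S²] = E[S]²(1+C_s²) = 0.0277²·(1+0.455) = 0.001116
Wq = λ·E[S²]/(2(1−ρ)) = 12.27·0.001116/(2·0.6601) = 0.01038 hr

Final: 0.01038 hr


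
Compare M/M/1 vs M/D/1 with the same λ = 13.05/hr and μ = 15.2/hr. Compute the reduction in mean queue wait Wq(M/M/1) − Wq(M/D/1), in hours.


ρ = 13.05/15.2 = 0.8586
Wq(M/M/1) = ρ/(μ−λ) = 0.8586/2.15 = 0.39933 hr
Wq(M/D/1) = ρ/(2(μ−λ)) = 0.19966 hr
Savings = 0.39933 − 0.19966 = 0.19966 hr

Final: 0.19966 hr


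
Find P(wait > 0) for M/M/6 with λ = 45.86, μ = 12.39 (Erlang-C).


a = λ/μ = 3.7014; ρ = a/6 = 0.6169
P₀ = 0.023291 (from M/M/c formula)
C(c,a) = [a^c/(c!(1−ρ))]·P₀ = [2571.44041/(720·0.3831)]·0.023291
= 9.32237·0.023291 = 0.217126

Final: 0.217126


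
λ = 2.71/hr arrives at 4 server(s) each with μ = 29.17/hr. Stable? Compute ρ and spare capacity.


Total capacity cμ = 4·29.17 = 116.68/hr
ρ = λ/(cμ) = 2.71/116.68 = 0.02323
Stable ⇔ ρ < 1: YES
Spare capacity = cμ − λ = 116.68 − 2.71 = 113.97/hr

Final: ρ = 0.02323; stable; margin = 113.97/hr


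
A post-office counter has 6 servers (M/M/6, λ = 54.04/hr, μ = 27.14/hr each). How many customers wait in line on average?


a = λ/μ = 1.9912; ρ = a/6 = 0.3319
P₀ = 0.136341
Lq = P₀·a^c·ρ / (c!·(1−ρ)²) = 0.136341·62.32079·0.3319/(720·0.44641)
= 0.008773

Final: 0.008773


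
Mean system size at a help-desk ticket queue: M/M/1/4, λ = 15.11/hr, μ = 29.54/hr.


ρ = 15.11/29.54 = 0.5115
L = ρ[1 − (K+1)ρ^K + Kρ^(K+1)] / [(1−ρ)(1−ρ^(K+1))]
Numerator: 0.5115·(1 − 5·0.068457 + 4·0.035016) = 0.408073
Denominator: (0.4885)·(0.964984) = 0.471385
L = 0.408073/0.471385 = 0.8657

Final: 0.8657


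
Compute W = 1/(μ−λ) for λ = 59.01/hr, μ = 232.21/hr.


W = 1/(μ−λ) = 1/(232.21 − 59.01) = 1/173.20 = 0.005774 hr

Final: 0.005774 hr


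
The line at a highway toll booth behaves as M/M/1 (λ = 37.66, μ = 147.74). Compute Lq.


ρ = 37.66/147.74 = 0.2549
Lq = ρ²/(1−ρ) = 0.06498/0.7451 = 0.08721

Final: 0.08721


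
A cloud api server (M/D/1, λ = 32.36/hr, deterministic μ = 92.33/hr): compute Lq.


ρ = 32.36/92.33 = 0.3505
M/D/1: Lq = ρ²/(2(1−ρ)) = 0.1228/(2·0.6495) = 0.09456

Final: 0.09456


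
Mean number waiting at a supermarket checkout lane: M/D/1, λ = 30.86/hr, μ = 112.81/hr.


ρ = 30.86/112.81 = 0.2736
M/D/1: Lq = ρ²/(2(1−ρ)) = 0.07483/(2·0.7264) = 0.05151

Final: 0.05151


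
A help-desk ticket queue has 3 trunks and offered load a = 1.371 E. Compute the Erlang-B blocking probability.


B(c,a) = (a^c/c!) / Σ_{k=0}^{c} a^k/k!
a^3/3! = 0.429498
Σ terms (k=0..3): 1.00000 + 1.37100 + 0.93982 + 0.42950 = 3.740318
B = 0.429498/3.740318 = 0.114829

Final: 0.114829


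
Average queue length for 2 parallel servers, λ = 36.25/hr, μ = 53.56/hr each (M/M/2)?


a = λ/μ = 0.6768; ρ = a/2 = 0.3384
P₀ = 0.494315
Lq = P₀·a^c·ρ / (c!·(1−ρ)²) = 0.494315·0.45807·0.3384/(2·0.43771)
= 0.08753

Final: 0.08753


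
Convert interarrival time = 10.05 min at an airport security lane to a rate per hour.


λ = 1/(interarrival time) in consistent units.
1 hour = 60 min, so λ = 60/10.05 = 5.9701 per hour

Final: 5.9701 /hr


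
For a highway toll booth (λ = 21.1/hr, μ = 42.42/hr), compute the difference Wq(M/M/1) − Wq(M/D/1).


ρ = 21.1/42.42 = 0.4974
Wq(M/M/1) = ρ/(μ−λ) = 0.4974/21.32 = 0.02333 hr
Wq(M/D/1) = ρ/(2(μ−λ)) = 0.01167 hr
Savings = 0.02333 − 0.01167 = 0.01167 hr

Final: 0.01167 hr


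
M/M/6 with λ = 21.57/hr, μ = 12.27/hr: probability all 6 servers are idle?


a = λ/μ = 21.57/12.27 = 1.7579; ρ = a/c = 0.2930
Σ_{k=0}^{5} a^k/k! (terms k=0..5) = 1.00000 + 1.75795 + 1.54519 + 0.90545 + 0.39793 + 0.13991 = 5.74643
Tail: a^6/(6!(1−ρ)) = 29.51437/(720·0.7070) = 0.05798
P₀ = 1/(5.74643 + 0.05798) = 1/5.80441 = 0.172283

Final: 0.172283


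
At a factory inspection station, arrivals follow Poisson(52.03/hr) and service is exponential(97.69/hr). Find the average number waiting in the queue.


ρ = 52.03/97.69 = 0.5326
Lq = ρ²/(1−ρ) = 0.2837/0.4674 = 0.6069

Final: 0.6069


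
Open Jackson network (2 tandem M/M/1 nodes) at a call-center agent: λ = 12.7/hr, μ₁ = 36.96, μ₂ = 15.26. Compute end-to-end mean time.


Each node sees arrival rate λ = 12.7/hr (tandem ⇒ throughput preserved).
W₁ = 1/(μ₁−λ) = 1/(36.96−12.7) = 0.04122 hr
W₂ = 1/(μ₂−λ) = 1/(15.26−12.7) = 0.39062 hr
W_total = W₁ + W₂ = 0.04122 + 0.39062 = 0.43185 hr

Final: 0.43185 hr


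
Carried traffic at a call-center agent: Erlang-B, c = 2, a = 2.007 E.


B(2,2.007) = 0.401118 (Erlang-B)
Carried load = a(1 − B) = 2.007·(1 − 0.401118) = 2.007·0.598882 = 1.2020 E

Final: 1.2020 Erlangs


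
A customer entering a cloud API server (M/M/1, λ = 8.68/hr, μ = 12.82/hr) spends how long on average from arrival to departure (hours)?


W = 1/(μ−λ) = 1/(12.82 − 8.68) = 1/4.14 = 0.2415 hr

Final: 0.2415 hr


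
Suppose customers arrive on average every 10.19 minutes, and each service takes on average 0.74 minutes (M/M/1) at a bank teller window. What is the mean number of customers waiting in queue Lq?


λ = 60/10.19 = 5.8881 /hr
μ = 60/0.74 = 81.0811 /hr
ρ = λ/μ = 5.8881/81.0811 = 0.07262
Lq = ρ²/(1−ρ) = 0.005274/0.9274 = 0.005687

Final: 0.005687


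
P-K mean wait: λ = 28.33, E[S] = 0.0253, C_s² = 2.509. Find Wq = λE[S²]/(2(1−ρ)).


ρ = λ·E[S] = 28.33·0.0253 = 0.7167
E[S²] = E[S]²(1+C_s²) = 0.0253²·(1+2.509) = 0.002246
Wq = λ·E[S²]/(2(1−ρ)) = 28.33·0.002246/(2·0.2833) = 0.11232 hr

Final: 0.11232 hr


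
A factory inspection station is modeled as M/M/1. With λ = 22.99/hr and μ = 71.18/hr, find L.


ρ = λ/μ = 22.99/71.18 = 0.3230
L = ρ/(1−ρ) = 0.3230/(1 − 0.3230) = 0.3230/0.6770 = 0.4771

Final: 0.4771


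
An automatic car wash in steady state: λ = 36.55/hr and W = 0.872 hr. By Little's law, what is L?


L = λW = 36.55·0.872 = 31.8716

Final: 31.8716


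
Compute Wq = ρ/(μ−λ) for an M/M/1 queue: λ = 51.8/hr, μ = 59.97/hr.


ρ = 51.8/59.97 = 0.8638
Wq = ρ/(μ−λ) = 0.8638/(59.97 − 51.8) = 0.8638/8.17 = 0.1057 hr

Final: 0.1057 hr


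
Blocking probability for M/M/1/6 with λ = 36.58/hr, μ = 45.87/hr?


ρ = λ/μ = 36.58/45.87 = 0.7975
P_K = (1−ρ)ρ^K/(1−ρ^(K+1)) = (0.2025·0.257211)/(1 − 0.205118)
= 0.052093/0.794882 = 0.065535

Final: 0.065535


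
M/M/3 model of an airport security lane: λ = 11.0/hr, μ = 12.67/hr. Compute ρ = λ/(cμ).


ρ = λ/(cμ) = 11.0/(3·12.67) = 11.0/38.01 = 0.2894

Final: 0.2894


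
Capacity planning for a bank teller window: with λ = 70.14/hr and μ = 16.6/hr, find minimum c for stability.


Stability requires cμ > λ ⇔ c > λ/μ.
λ/μ = 70.14/16.6 = 4.2253
Minimum integer c = ⌊4.2253⌋ + 1 = 5
Check: 5·16.6 = 83.00 > 70.14, while 4·16.6 = 66.40 ≤ 70.14

Final: 5 servers


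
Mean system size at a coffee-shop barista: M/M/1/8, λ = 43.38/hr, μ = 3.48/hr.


ρ = 43.38/3.48 = 12.4655
L = ρ[1 − (K+1)ρ^K + Kρ^(K+1)] / [(1−ρ)(1−ρ^(K+1))]
Numerator: 12.4655·(1 − 9·583018626.322011 + 8·7267628738.462310) = 659349352112.270264
Denominator: (-11.4655)·(-7267628737.462310) = 83327122593.317871
L = 659349352112.270264/83327122593.317871 = 7.9128

Final: 7.9128


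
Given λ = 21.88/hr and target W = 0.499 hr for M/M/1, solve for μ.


W = 1/(μ−λ) ⇒ μ − λ = 1/W = 1/0.499 = 2.0040
μ = λ + 1/W = 21.88 + 2.0040 = 23.8840 per hr

Final: 23.8840 /hr


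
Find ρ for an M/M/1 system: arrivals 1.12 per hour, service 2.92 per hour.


ρ = λ/μ = 1.12/2.92 = 0.3836

Final: 0.3836


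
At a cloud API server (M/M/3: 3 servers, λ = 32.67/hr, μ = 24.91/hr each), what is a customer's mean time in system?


a = 1.3115; ρ = 0.4372; P₀ = 0.260444
Lq = P₀·a^c·ρ/(c!(1−ρ)²) = 0.13514
Wq = Lq/λ = 0.13514/32.67 = 0.004137 hr
W = Wq + 1/μ = 0.004137 + 0.04014 = 0.04428 hr

Final: 0.04428 hr


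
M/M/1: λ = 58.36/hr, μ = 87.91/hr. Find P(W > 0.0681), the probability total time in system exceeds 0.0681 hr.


W ~ Exponential(μ−λ) for M/M/1.
μ − λ = 87.91 − 58.36 = 29.5500
P(W > t) = e^{−(μ−λ)t} = e^{−2.0124} = 0.133674

Final: 0.133674


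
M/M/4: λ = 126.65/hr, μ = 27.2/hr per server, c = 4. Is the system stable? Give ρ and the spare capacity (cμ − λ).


Total capacity cμ = 4·27.2 = 108.80/hr
ρ = λ/(cμ) = 126.65/108.80 = 1.1641
Stable ⇔ ρ < 1: NO
Spare capacity = cμ − λ = 108.80 − 126.65 = -17.85/hr

Final: ρ = 1.1641; unstable; margin = -17.85/hr


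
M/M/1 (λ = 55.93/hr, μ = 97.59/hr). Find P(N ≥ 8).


ρ = 55.93/97.59 = 0.5731
P(N ≥ n) = ρ^n = 0.5731^8 = 0.011639

Final: 0.011639


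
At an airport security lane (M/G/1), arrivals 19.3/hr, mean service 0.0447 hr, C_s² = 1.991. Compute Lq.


ρ = λ·E[S] = 19.3·0.0447 = 0.8627
Lq = ρ²(1+C_s²)/(2(1−ρ)) = 0.7443·(1+1.991)/(2·0.1373)
= 0.7443·2.9910/0.2746 = 8.10732

Final: 8.10732


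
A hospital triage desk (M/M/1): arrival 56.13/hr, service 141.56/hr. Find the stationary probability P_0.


ρ = 56.13/141.56 = 0.3965
P_n = (1−ρ)·ρ^n = (1 − 0.3965)·0.3965^0 = 0.6035·1.000000 = 0.603490

Final: 0.603490


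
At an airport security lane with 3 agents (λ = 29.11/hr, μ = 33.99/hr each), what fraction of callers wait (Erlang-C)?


a = λ/μ = 0.8564; ρ = a/3 = 0.2855
P₀ = 0.421997 (from M/M/c formula)
C(c,a) = [a^c/(c!(1−ρ))]·P₀ = [0.62816/(6·0.7145)]·0.421997
= 0.14652·0.421997 = 0.061832

Final: 0.061832


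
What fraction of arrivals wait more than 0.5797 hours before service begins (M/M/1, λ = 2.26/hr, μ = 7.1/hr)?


ρ = 2.26/7.1 = 0.3183
P(Wq > t) = ρ·e^{−(μ−λ)t} = 0.3183·e^{−2.8057}
= 0.3183·0.060462 = 0.019246

Final: 0.019246


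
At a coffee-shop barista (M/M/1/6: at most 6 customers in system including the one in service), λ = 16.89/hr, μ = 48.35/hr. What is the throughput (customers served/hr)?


ρ = 0.3493; P_K = (1−ρ)ρ^6/(1−ρ^7) = 0.001183
λ_eff = λ(1 − P_K) = 16.89·(1 − 0.001183) = 16.89·0.998817 = 16.8700 /hr

Final: 16.8700 /hr


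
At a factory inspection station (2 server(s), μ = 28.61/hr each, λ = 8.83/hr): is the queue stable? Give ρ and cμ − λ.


Total capacity cμ = 2·28.61 = 57.22/hr
ρ = λ/(cμ) = 8.83/57.22 = 0.1543
Stable ⇔ ρ < 1: YES
Spare capacity = cμ − λ = 57.22 − 8.83 = 48.39/hr

Final: ρ = 0.1543; stable; margin = 48.39/hr


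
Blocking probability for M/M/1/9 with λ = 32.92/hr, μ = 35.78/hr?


ρ = λ/μ = 32.92/35.78 = 0.9201
P_K = (1−ρ)ρ^K/(1−ρ^(K+1)) = (0.07993·0.472471)/(1 − 0.434705)
= 0.037766/0.565295 = 0.066808

Final: 0.066808


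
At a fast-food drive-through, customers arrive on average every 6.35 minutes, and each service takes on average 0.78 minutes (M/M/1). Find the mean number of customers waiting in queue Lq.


λ = 60/6.35 = 9.4488 /hr
μ = 60/0.78 = 76.9231 /hr
ρ = λ/μ = 9.4488/76.9231 = 0.1228
Lq = ρ²/(1−ρ) = 0.01509/0.8772 = 0.01720

Final: 0.01720


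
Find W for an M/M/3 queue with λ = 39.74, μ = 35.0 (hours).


a = 1.1354; ρ = 0.3785; P₀ = 0.315203
Lq = P₀·a^c·ρ/(c!(1−ρ)²) = 0.07534
Wq = Lq/λ = 0.07534/39.74 = 0.001896 hr
W = Wq + 1/μ = 0.001896 + 0.02857 = 0.03047 hr

Final: 0.03047 hr


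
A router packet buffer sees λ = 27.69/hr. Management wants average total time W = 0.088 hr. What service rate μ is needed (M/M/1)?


W = 1/(μ−λ) ⇒ μ − λ = 1/W = 1/0.088 = 11.3636
μ = λ + 1/W = 27.69 + 11.3636 = 39.0536 per hr

Final: 39.0536 /hr


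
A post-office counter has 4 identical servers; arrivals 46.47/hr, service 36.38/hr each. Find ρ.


ρ = λ/(cμ) = 46.47/(4·36.38) = 46.47/145.52 = 0.3193

Final: 0.3193


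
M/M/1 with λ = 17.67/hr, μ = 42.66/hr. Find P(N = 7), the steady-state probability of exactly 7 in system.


ρ = 17.67/42.66 = 0.4142
P_n = (1−ρ)·ρ^n = (1 − 0.4142)·0.4142^7 = 0.5858·0.002092 = 0.001225

Final: 0.001225


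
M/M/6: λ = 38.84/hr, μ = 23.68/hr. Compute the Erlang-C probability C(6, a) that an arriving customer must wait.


a = λ/μ = 1.6402; ρ = a/6 = 0.2734
P₀ = 0.193856 (from M/M/c formula)
C(c,a) = [a^c/(c!(1−ρ))]·P₀ = [19.47086/(720·0.7266)]·0.193856
= 0.03722·0.193856 = 0.007215

Final: 0.007215


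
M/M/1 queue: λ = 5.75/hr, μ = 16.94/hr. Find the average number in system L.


ρ = λ/μ = 5.75/16.94 = 0.3394
L = ρ/(1−ρ) = 0.3394/(1 − 0.3394) = 0.3394/0.6606 = 0.5139

Final: 0.5139


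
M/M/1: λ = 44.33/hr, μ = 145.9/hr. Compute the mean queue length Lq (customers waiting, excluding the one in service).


ρ = 44.33/145.9 = 0.3038
Lq = ρ²/(1−ρ) = 0.09232/0.6962 = 0.1326

Final: 0.1326


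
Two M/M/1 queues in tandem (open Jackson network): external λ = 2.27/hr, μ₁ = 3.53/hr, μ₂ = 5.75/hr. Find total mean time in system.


Each node sees arrival rate λ = 2.27/hr (tandem ⇒ throughput preserved).
W₁ = 1/(μ₁−λ) = 1/(3.53−2.27) = 0.79365 hr
W₂ = 1/(μ₂−λ) = 1/(5.75−2.27) = 0.28736 hr
W_total = W₁ + W₂ = 0.79365 + 0.28736 = 1.08101 hr

Final: 1.08101 hr


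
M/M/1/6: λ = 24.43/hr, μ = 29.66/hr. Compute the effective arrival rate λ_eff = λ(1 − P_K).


ρ = 0.8237; P_K = (1−ρ)ρ^6/(1−ρ^7) = 0.074126
λ_eff = λ(1 − P_K) = 24.43·(1 − 0.074126) = 24.43·0.925874 = 22.6191 /hr

Final: 22.6191 /hr


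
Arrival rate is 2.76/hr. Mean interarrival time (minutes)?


Mean interarrival time = 1/λ = 1/2.76 hour = 0.36232 hour
In minutes: 0.36232 × 60 = 21.7391 min

Final: 21.7391 min


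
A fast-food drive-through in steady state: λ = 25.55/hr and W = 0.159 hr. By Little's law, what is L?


L = λW = 25.55·0.159 = 4.0625

Final: 4.0625


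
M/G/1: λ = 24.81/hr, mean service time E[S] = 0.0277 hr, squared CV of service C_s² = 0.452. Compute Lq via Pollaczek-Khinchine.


ρ = λ·E[S] = 24.81·0.0277 = 0.6872
Lq = ρ²(1+C_s²)/(2(1−ρ)) = 0.4723·(1+0.452)/(2·0.3128)
= 0.4723·1.4520/0.6255 = 1.09631

Final: 1.09631


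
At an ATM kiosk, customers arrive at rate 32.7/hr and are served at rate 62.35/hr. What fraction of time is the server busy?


ρ = λ/μ = 32.7/62.35 = 0.5245

Final: 0.5245


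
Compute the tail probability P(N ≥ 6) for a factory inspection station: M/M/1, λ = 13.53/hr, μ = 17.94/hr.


ρ = 13.53/17.94 = 0.7542
P(N ≥ n) = ρ^n = 0.7542^6 = 0.184015

Final: 0.184015


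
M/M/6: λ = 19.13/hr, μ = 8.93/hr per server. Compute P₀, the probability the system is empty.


a = λ/μ = 19.13/8.93 = 2.1422; ρ = a/c = 0.3570
Σ_{k=0}^{5} a^k/k! (terms k=0..5) = 1.00000 + 2.14222 + 2.29455 + 1.63847 + 0.87749 + 0.37596 = 8.32868
Tail: a^6/(6!(1−ρ)) = 96.64537/(720·0.6430) = 0.20877
P₀ = 1/(8.32868 + 0.20877) = 1/8.53745 = 0.117131

Final: 0.117131


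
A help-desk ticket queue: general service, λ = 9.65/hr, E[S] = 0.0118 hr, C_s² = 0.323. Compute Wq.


ρ = λ·E[S] = 9.65·0.0118 = 0.1139
E[S²] = E[S]²(1+C_s²) = 0.0118²·(1+0.323) = 0.0001842
Wq = λ·E[S²]/(2(1−ρ)) = 9.65·0.0001842/(2·0.8861) = 0.001003 hr

Final: 0.001003 hr


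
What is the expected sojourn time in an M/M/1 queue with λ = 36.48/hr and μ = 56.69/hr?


W = 1/(μ−λ) = 1/(56.69 − 36.48) = 1/20.21 = 0.04948 hr

Final: 0.04948 hr


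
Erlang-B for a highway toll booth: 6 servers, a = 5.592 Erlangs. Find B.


B(c,a) = (a^c/c!) / Σ_{k=0}^{c} a^k/k!
a^6/6! = 42.468848
Σ terms (k=0..6): 1.00000 + 5.59200 + 15.63523 + 29.14407 + 40.74341 + 45.56743 + 42.46885 = 180.150999
B = 42.468848/180.150999 = 0.235740

Final: 0.235740


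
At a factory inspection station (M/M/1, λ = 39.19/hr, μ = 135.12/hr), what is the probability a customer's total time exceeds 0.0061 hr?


W ~ Exponential(μ−λ) for M/M/1.
μ − λ = 135.12 − 39.19 = 95.9300
P(W > t) = e^{−(μ−λ)t} = e^{−0.5852} = 0.557009

Final: 0.557009


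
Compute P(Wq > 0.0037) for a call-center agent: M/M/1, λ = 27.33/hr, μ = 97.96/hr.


ρ = 27.33/97.96 = 0.2790
P(Wq > t) = ρ·e^{−(μ−λ)t} = 0.2790·e^{−0.2613}
= 0.2790·0.770026 = 0.214831

Final: 0.214831


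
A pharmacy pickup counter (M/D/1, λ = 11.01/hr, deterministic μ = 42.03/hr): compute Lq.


ρ = 11.01/42.03 = 0.2620
M/D/1: Lq = ρ²/(2(1−ρ)) = 0.06862/(2·0.7380) = 0.04649

Final: 0.04649


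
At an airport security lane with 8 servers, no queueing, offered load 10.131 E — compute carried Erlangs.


B(8,10.131) = 0.344408 (Erlang-B)
Carried load = a(1 − B) = 10.131·(1 − 0.344408) = 10.131·0.655592 = 6.6418 E

Final: 6.6418 Erlangs


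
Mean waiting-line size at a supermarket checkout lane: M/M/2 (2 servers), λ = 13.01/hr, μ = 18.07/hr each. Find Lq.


a = λ/μ = 0.7200; ρ = a/2 = 0.3600
P₀ = 0.470600
Lq = P₀·a^c·ρ / (c!·(1−ρ)²) = 0.470600·0.51837·0.3600/(2·0.40961)
= 0.10720

Final: 0.10720


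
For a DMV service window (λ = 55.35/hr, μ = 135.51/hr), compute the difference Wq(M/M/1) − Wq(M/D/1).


ρ = 55.35/135.51 = 0.4085
Wq(M/M/1) = ρ/(μ−λ) = 0.4085/80.16 = 0.005096 hr
Wq(M/D/1) = ρ/(2(μ−λ)) = 0.002548 hr
Savings = 0.005096 − 0.002548 = 0.002548 hr

Final: 0.002548 hr


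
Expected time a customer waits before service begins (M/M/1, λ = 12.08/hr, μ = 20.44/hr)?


ρ = 12.08/20.44 = 0.5910
Wq = ρ/(μ−λ) = 0.5910/(20.44 − 12.08) = 0.5910/8.36 = 0.07069 hr

Final: 0.07069 hr


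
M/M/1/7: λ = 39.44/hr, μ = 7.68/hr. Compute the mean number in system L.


ρ = 39.44/7.68 = 5.1354
L = ρ[1 − (K+1)ρ^K + Kρ^(K+1)] / [(1−ρ)(1−ρ^(K+1))]
Numerator: 5.1354·(1 − 8·94195.423636 + 7·483732.748463) = 13519327.678406
Denominator: (-4.1354)·(-483731.748463) = 2000432.334791
L = 13519327.678406/2000432.334791 = 6.7582

Final: 6.7582


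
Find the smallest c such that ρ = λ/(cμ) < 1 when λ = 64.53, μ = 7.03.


Stability requires cμ > λ ⇔ c > λ/μ.
λ/μ = 64.53/7.03 = 9.1792
Minimum integer c = ⌊9.1792⌋ + 1 = 10
Check: 10·7.03 = 70.30 > 64.53, while 9·7.03 = 63.27 ≤ 64.53

Final: 10 servers


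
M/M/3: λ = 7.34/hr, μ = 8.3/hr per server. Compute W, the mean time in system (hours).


a = 0.8843; ρ = 0.2948; P₀ = 0.410036
Lq = P₀·a^c·ρ/(c!(1−ρ)²) = 0.02801
Wq = Lq/λ = 0.02801/7.34 = 0.003817 hr
W = Wq + 1/μ = 0.003817 + 0.12048 = 0.12430 hr

Final: 0.12430 hr


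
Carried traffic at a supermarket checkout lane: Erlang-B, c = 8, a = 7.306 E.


B(8,7.306) = 0.196387 (Erlang-B)
Carried load = a(1 − B) = 7.306·(1 − 0.196387) = 7.306·0.803613 = 5.8712 E

Final: 5.8712 Erlangs


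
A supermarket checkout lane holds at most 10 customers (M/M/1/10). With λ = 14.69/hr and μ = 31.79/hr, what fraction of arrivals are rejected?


ρ = λ/μ = 14.69/31.79 = 0.4621
P_K = (1−ρ)ρ^K/(1−ρ^(K+1)) = (0.5379·0.0004439)/(1 − 0.0002051)
= 0.0002388/0.999795 = 0.0002388

Final: 0.0002388


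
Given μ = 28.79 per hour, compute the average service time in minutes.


Mean service time = 1/μ = 1/28.79 hour = 0.03473 hour
In minutes: 0.03473 × 60 = 2.0841 min

Final: 2.0841 min


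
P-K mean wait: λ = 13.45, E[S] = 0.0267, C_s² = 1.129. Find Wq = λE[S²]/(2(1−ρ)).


ρ = λ·E[S] = 13.45·0.0267 = 0.3591
E[S²] = E[S]²(1+C_s²) = 0.0267²·(1+1.129) = 0.001518
Wq = λ·E[S²]/(2(1−ρ)) = 13.45·0.001518/(2·0.6409) = 0.01593 hr

Final: 0.01593 hr


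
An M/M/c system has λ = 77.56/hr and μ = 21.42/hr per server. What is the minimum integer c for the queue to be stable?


Stability requires cμ > λ ⇔ c > λ/μ.
λ/μ = 77.56/21.42 = 3.6209
Minimum integer c = ⌊3.6209⌋ + 1 = 4
Check: 4·21.42 = 85.68 > 77.56, while 3·21.42 = 64.26 ≤ 77.56

Final: 4 servers


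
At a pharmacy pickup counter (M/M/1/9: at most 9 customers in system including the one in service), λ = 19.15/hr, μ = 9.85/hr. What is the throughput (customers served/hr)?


ρ = 1.9442; P_K = (1−ρ)ρ^9/(1−ρ^10) = 0.486270
λ_eff = λ(1 − P_K) = 19.15·(1 − 0.486270) = 19.15·0.513730 = 9.8379 /hr

Final: 9.8379 /hr


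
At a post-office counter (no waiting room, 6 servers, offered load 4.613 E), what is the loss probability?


B(c,a) = (a^c/c!) / Σ_{k=0}^{c} a^k/k!
a^6/6! = 13.383455
Σ terms (k=0..6): 1.00000 + 4.61300 + 10.63988 + 16.36060 + 18.86786 + 17.40748 + 13.38345 = 82.272277
B = 13.383455/82.272277 = 0.162673

Final: 0.162673


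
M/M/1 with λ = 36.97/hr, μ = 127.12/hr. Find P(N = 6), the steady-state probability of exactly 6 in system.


ρ = 36.97/127.12 = 0.2908
P_n = (1−ρ)·ρ^n = (1 − 0.2908)·0.2908^6 = 0.7092·0.0006051 = 0.0004291

Final: 0.0004291


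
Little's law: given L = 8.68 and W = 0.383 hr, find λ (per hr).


λ = L/W = 8.68/0.383 = 22.6632 /hr

Final: 22.6632 /hr


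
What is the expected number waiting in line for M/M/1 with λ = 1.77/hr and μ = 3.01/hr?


ρ = 1.77/3.01 = 0.5880
Lq = ρ²/(1−ρ) = 0.3458/0.4120 = 0.8394

Final: 0.8394


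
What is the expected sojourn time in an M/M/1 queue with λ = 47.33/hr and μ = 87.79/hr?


W = 1/(μ−λ) = 1/(87.79 − 47.33) = 1/40.46 = 0.02472 hr

Final: 0.02472 hr


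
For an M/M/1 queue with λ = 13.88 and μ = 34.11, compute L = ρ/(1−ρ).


ρ = λ/μ = 13.88/34.11 = 0.4069
L = ρ/(1−ρ) = 0.4069/(1 − 0.4069) = 0.4069/0.5931 = 0.6861

Final: 0.6861


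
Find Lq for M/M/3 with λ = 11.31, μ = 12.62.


a = λ/μ = 0.8962; ρ = a/3 = 0.2987
P₀ = 0.405047
Lq = P₀·a^c·ρ / (c!·(1−ρ)²) = 0.405047·0.71980·0.2987/(6·0.49178)
= 0.02952

Final: 0.02952


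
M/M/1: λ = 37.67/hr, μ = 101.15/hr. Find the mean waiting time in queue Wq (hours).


ρ = 37.67/101.15 = 0.3724
Wq = ρ/(μ−λ) = 0.3724/(101.15 − 37.67) = 0.3724/63.48 = 0.005867 hr

Final: 0.005867 hr


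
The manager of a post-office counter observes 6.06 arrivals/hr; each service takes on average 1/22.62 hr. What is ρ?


ρ = λ/μ = 6.06/22.62 = 0.2679

Final: 0.2679


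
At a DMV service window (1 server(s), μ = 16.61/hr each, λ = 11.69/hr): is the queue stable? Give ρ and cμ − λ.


Total capacity cμ = 1·16.61 = 16.61/hr
ρ = λ/(cμ) = 11.69/16.61 = 0.7038
Stable ⇔ ρ < 1: YES
Spare capacity = cμ − λ = 16.61 − 11.69 = 4.92/hr

Final: ρ = 0.7038; stable; margin = 4.92/hr


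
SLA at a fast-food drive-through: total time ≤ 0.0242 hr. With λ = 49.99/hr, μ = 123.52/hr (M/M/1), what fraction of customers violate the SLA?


W ~ Exponential(μ−λ) for M/M/1.
μ − λ = 123.52 − 49.99 = 73.5300
P(W > t) = e^{−(μ−λ)t} = e^{−1.7794} = 0.168735

Final: 0.168735


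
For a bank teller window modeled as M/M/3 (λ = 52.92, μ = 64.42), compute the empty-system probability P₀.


a = λ/μ = 52.92/64.42 = 0.8215; ρ = a/c = 0.2738
Σ_{k=0}^{2} a^k/k! (terms k=0..2) = 1.00000 + 0.82148 + 0.33742 = 2.15890
Tail: a^3/(3!(1−ρ)) = 0.55437/(6·0.7262) = 0.12724
P₀ = 1/(2.15890 + 0.12724) = 1/2.28614 = 0.437419

Final: 0.437419


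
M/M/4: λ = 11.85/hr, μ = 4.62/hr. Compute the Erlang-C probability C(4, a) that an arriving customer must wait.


a = λ/μ = 2.5649; ρ = a/4 = 0.6412
P₀ = 0.068057 (from M/M/c formula)
C(c,a) = [a^c/(c!(1−ρ))]·P₀ = [43.28182/(24·0.3588)]·0.068057
= 5.02670·0.068057 = 0.342104

Final: 0.342104


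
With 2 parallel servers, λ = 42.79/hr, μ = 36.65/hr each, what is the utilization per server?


ρ = λ/(cμ) = 42.79/(2·36.65) = 42.79/73.30 = 0.5838

Final: 0.5838


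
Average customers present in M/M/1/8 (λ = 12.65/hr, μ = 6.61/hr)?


ρ = 12.65/6.61 = 1.9138
L = ρ[1 − (K+1)ρ^K + Kρ^(K+1)] / [(1−ρ)(1−ρ^(K+1))]
Numerator: 1.9138·(1 − 9·179.933707 + 8·344.351195) = 2174.816692
Denominator: (-0.9138)·(-343.351195) = 313.742998
L = 2174.816692/313.742998 = 6.9318

Final: 6.9318


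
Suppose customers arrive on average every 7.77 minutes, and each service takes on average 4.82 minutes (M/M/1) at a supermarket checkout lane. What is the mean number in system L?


λ = 60/7.77 = 7.7220 /hr
μ = 60/4.82 = 12.4481 /hr
ρ = λ/μ = 7.7220/12.4481 = 0.6203
L = ρ/(1−ρ) = 0.6203/0.3797 = 1.6339

Final: 1.6339


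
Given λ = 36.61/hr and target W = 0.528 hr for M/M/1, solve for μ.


W = 1/(μ−λ) ⇒ μ − λ = 1/W = 1/0.528 = 1.8939
μ = λ + 1/W = 36.61 + 1.8939 = 38.5039 per hr

Final: 38.5039 /hr


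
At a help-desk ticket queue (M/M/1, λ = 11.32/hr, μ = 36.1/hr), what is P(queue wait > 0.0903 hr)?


ρ = 11.32/36.1 = 0.3136
P(Wq > t) = ρ·e^{−(μ−λ)t} = 0.3136·e^{−2.2376}
= 0.3136·0.106711 = 0.033462

Final: 0.033462


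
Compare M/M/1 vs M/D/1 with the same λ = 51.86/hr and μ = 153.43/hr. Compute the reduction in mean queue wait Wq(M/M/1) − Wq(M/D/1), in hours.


ρ = 51.86/153.43 = 0.3380
Wq(M/M/1) = ρ/(μ−λ) = 0.3380/101.57 = 0.003328 hr
Wq(M/D/1) = ρ/(2(μ−λ)) = 0.001664 hr
Savings = 0.003328 − 0.001664 = 0.001664 hr

Final: 0.001664 hr


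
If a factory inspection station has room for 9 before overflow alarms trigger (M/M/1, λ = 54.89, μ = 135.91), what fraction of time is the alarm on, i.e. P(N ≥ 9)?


ρ = 54.89/135.91 = 0.4039
P(N ≥ n) = ρ^n = 0.4039^9 = 0.0002859

Final: 0.0002859


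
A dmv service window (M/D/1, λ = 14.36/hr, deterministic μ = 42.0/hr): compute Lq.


ρ = 14.36/42.0 = 0.3419
M/D/1: Lq = ρ²/(2(1−ρ)) = 0.1169/(2·0.6581) = 0.08882

Final: 0.08882


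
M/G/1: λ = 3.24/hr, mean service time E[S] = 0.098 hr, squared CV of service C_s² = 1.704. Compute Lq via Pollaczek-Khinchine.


ρ = λ·E[S] = 3.24·0.098 = 0.3175
Lq = ρ²(1+C_s²)/(2(1−ρ)) = 0.1008·(1+1.704)/(2·0.6825)
= 0.1008·2.7040/1.3650 = 0.19972

Final: 0.19972


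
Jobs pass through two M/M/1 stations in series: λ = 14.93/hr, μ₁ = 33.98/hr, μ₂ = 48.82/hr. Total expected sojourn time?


Each node sees arrival rate λ = 14.93/hr (tandem ⇒ throughput preserved).
W₁ = 1/(μ₁−λ) = 1/(33.98−14.93) = 0.05249 hr
W₂ = 1/(μ₂−λ) = 1/(48.82−14.93) = 0.02951 hr
W_total = W₁ + W₂ = 0.05249 + 0.02951 = 0.08200 hr

Final: 0.08200 hr


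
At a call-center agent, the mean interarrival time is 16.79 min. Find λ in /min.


λ = 1/(interarrival time) in consistent units.
1 minute = 1 min, so λ = 1/16.79 = 0.05956 per minute

Final: 0.05956 /min


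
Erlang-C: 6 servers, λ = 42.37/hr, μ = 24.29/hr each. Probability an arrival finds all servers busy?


a = λ/μ = 1.7443; ρ = a/6 = 0.2907
P₀ = 0.174649 (from M/M/c formula)
C(c,a) = [a^c/(c!(1−ρ))]·P₀ = [28.16993/(720·0.7093)]·0.174649
= 0.05516·0.174649 = 0.009634

Final: 0.009634


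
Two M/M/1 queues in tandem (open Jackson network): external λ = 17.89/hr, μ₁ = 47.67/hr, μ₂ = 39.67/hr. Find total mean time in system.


Each node sees arrival rate λ = 17.89/hr (tandem ⇒ throughput preserved).
W₁ = 1/(μ₁−λ) = 1/(47.67−17.89) = 0.03358 hr
W₂ = 1/(μ₂−λ) = 1/(39.67−17.89) = 0.04591 hr
W_total = W₁ + W₂ = 0.03358 + 0.04591 = 0.07949 hr

Final: 0.07949 hr


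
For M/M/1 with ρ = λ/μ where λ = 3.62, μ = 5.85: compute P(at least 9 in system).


ρ = 3.62/5.85 = 0.6188
P(N ≥ n) = ρ^n = 0.6188^9 = 0.013304

Final: 0.013304


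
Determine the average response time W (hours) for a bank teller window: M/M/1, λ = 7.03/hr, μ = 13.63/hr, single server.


W = 1/(μ−λ) = 1/(13.63 − 7.03) = 1/6.60 = 0.1515 hr

Final: 0.1515 hr


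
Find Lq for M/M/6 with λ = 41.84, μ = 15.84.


a = λ/μ = 2.6414; ρ = a/6 = 0.4402
P₀ = 0.070701
Lq = P₀·a^c·ρ / (c!·(1−ρ)²) = 0.070701·339.64012·0.4402/(720·0.31334)
= 0.04686

Final: 0.04686


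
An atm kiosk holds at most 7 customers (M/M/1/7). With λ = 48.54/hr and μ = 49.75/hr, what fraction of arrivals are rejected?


ρ = λ/μ = 48.54/49.75 = 0.9757
P_K = (1−ρ)ρ^K/(1−ρ^(K+1)) = (0.02432·0.841680)/(1 − 0.821209)
= 0.020471/0.178791 = 0.114497

Final: 0.114497


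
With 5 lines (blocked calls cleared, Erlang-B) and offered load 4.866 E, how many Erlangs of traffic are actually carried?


B(5,4.866) = 0.273898 (Erlang-B)
Carried load = a(1 − B) = 4.866·(1 − 0.273898) = 4.866·0.726102 = 3.5332 E

Final: 3.5332 Erlangs


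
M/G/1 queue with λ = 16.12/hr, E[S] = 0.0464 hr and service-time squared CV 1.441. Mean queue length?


ρ = λ·E[S] = 16.12·0.0464 = 0.7480
Lq = ρ²(1+C_s²)/(2(1−ρ)) = 0.5595·(1+1.441)/(2·0.2520)
= 0.5595·2.4410/0.5041 = 2.70924

Final: 2.70924


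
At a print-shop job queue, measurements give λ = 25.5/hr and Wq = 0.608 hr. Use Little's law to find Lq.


Lq = λWq = 25.5·0.608 = 15.5040

Final: 15.5040


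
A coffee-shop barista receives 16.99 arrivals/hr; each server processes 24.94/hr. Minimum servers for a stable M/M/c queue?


Stability requires cμ > λ ⇔ c > λ/μ.
λ/μ = 16.99/24.94 = 0.6812
Minimum integer c = ⌊0.6812⌋ + 1 = 1
Check: 1·24.94 = 24.94 > 16.99, while 0·24.94 = 0.00 ≤ 16.99

Final: 1 servers


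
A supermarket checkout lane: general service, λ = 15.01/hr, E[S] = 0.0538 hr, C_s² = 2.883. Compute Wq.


ρ = λ·E[S] = 15.01·0.0538 = 0.8075
E[S²] = E[S]²(1+C_s²) = 0.0538²·(1+2.883) = 0.011239
Wq = λ·E[S²]/(2(1−ρ)) = 15.01·0.011239/(2·0.1925) = 0.43827 hr

Final: 0.43827 hr


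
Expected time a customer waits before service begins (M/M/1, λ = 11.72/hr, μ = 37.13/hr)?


ρ = 11.72/37.13 = 0.3156
Wq = ρ/(μ−λ) = 0.3156/(37.13 − 11.72) = 0.3156/25.41 = 0.01242 hr

Final: 0.01242 hr


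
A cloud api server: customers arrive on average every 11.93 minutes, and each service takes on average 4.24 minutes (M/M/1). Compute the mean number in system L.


λ = 60/11.93 = 5.0293 /hr
μ = 60/4.24 = 14.1509 /hr
ρ = λ/μ = 5.0293/14.1509 = 0.3554
L = ρ/(1−ρ) = 0.3554/0.6446 = 0.5514

Final: 0.5514


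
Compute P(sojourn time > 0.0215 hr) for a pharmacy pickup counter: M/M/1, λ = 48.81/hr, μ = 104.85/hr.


W ~ Exponential(μ−λ) for M/M/1.
μ − λ = 104.85 − 48.81 = 56.0400
P(W > t) = e^{−(μ−λ)t} = e^{−1.2049} = 0.299734

Final: 0.299734


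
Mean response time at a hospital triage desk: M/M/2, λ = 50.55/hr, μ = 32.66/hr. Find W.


a = 1.5478; ρ = 0.7739; P₀ = 0.127470
Lq = P₀·a^c·ρ/(c!(1−ρ)²) = 2.31098
Wq = Lq/λ = 2.31098/50.55 = 0.04572 hr
W = Wq + 1/μ = 0.04572 + 0.03062 = 0.07634 hr

Final: 0.07634 hr


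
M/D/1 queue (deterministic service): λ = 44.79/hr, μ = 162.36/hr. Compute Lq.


ρ = 44.79/162.36 = 0.2759
M/D/1: Lq = ρ²/(2(1−ρ)) = 0.07610/(2·0.7241) = 0.05255

Final: 0.05255


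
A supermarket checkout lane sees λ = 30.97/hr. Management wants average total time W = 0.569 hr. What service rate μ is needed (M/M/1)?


W = 1/(μ−λ) ⇒ μ − λ = 1/W = 1/0.569 = 1.7575
μ = λ + 1/W = 30.97 + 1.7575 = 32.7275 per hr

Final: 32.7275 /hr


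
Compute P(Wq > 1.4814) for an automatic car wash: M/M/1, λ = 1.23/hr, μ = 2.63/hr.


ρ = 1.23/2.63 = 0.4677
P(Wq > t) = ρ·e^{−(μ−λ)t} = 0.4677·e^{−2.0740}
= 0.4677·0.125687 = 0.058781

Final: 0.058781


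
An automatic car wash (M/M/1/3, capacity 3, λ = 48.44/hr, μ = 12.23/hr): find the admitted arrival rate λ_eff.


ρ = 3.9608; P_K = (1−ρ)ρ^3/(1−ρ^4) = 0.750573
λ_eff = λ(1 − P_K) = 48.44·(1 − 0.750573) = 48.44·0.249427 = 12.0823 /hr

Final: 12.0823 /hr


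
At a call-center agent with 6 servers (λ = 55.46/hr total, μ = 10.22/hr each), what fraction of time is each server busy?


ρ = λ/(cμ) = 55.46/(6·10.22) = 55.46/61.32 = 0.9044

Final: 0.9044


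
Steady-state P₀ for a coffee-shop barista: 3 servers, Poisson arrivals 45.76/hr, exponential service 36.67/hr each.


a = λ/μ = 45.76/36.67 = 1.2479; ρ = a/c = 0.4160
Σ_{k=0}^{2} a^k/k! (terms k=0..2) = 1.00000 + 1.24789 + 0.77861 = 3.02650
Tail: a^3/(3!(1−ρ)) = 1.94323/(6·0.5840) = 0.55454
P₀ = 1/(3.02650 + 0.55454) = 1/3.58104 = 0.279249

Final: 0.279249


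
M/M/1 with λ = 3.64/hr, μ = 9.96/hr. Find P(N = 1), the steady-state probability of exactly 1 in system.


ρ = 3.64/9.96 = 0.3655
P_n = (1−ρ)·ρ^n = (1 − 0.3655)·0.3655^1 = 0.6345·0.365462 = 0.231899

Final: 0.231899


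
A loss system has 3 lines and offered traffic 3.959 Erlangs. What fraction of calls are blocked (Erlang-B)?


B(c,a) = (a^c/c!) / Σ_{k=0}^{c} a^k/k!
a^3/3! = 10.342017
Σ terms (k=0..3): 1.00000 + 3.95900 + 7.83684 + 10.34202 = 23.137858
B = 10.342017/23.137858 = 0.446974

Final: 0.446974


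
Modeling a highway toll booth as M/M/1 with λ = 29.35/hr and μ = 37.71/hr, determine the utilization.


ρ = λ/μ = 29.35/37.71 = 0.7783

Final: 0.7783


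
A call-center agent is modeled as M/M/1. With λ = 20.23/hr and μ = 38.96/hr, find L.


ρ = λ/μ = 20.23/38.96 = 0.5193
L = ρ/(1−ρ) = 0.5193/(1 − 0.5193) = 0.5193/0.4807 = 1.0801

Final: 1.0801


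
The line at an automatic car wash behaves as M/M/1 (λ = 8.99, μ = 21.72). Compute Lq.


ρ = 8.99/21.72 = 0.4139
Lq = ρ²/(1−ρ) = 0.1713/0.5861 = 0.2923

Final: 0.2923


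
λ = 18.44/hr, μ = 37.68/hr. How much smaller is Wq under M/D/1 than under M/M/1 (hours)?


ρ = 18.44/37.68 = 0.4894
Wq(M/M/1) = ρ/(μ−λ) = 0.4894/19.24 = 0.02544 hr
Wq(M/D/1) = ρ/(2(μ−λ)) = 0.01272 hr
Savings = 0.02544 − 0.01272 = 0.01272 hr

Final: 0.01272 hr


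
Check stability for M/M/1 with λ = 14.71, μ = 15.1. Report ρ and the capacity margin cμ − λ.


Total capacity cμ = 1·15.1 = 15.10/hr
ρ = λ/(cμ) = 14.71/15.10 = 0.9742
Stable ⇔ ρ < 1: YES
Spare capacity = cμ − λ = 15.10 − 14.71 = 0.39/hr

Final: ρ = 0.9742; stable; margin = 0.39/hr


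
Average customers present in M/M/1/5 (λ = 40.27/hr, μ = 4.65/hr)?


ρ = 40.27/4.65 = 8.6602
L = ρ[1 − (K+1)ρ^K + Kρ^(K+1)] / [(1−ρ)(1−ρ^(K+1))]
Numerator: 8.6602·(1 − 6·48712.832545 + 5·421863.605722) = 15735974.770416
Denominator: (-7.6602)·(-421862.605722) = 3231558.282969
L = 15735974.770416/3231558.282969 = 4.8695

Final: 4.8695


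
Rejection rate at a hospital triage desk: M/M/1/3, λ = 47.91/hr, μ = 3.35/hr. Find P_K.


ρ = λ/μ = 47.91/3.35 = 14.3015
P_K = (1−ρ)ρ^K/(1−ρ^(K+1)) = (-13.3015·2925.122722)/(1 − 41833.620786)
= -38908.498063/-41832.620786 = 0.930099

Final: 0.930099
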